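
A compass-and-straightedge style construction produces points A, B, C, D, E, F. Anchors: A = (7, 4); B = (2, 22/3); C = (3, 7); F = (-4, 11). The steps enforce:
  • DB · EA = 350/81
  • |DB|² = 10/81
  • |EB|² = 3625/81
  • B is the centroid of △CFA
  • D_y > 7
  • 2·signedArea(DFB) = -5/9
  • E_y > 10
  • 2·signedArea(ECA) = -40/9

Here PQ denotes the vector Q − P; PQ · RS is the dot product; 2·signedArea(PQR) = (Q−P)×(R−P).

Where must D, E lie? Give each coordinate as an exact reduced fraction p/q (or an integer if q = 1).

D = (5/3, 67/9)
E = (-11/3, 98/9)

1. E_x = -11/3  [line 3·x + 4·y + -293/9 = 0 ∩ |EB|² = 3625/81]
2. E_y = 98/9  [line 3·x + 4·y + -293/9 = 0 ∩ |EB|² = 3625/81]
   → E = (-11/3, 98/9)
3. D_x = 5/3  [2·signedArea(DFB) = -5/9 ∩ DB · EA = 350/81]
4. D_y = 67/9  [2·signedArea(DFB) = -5/9 ∩ DB · EA = 350/81]
   → D = (5/3, 67/9)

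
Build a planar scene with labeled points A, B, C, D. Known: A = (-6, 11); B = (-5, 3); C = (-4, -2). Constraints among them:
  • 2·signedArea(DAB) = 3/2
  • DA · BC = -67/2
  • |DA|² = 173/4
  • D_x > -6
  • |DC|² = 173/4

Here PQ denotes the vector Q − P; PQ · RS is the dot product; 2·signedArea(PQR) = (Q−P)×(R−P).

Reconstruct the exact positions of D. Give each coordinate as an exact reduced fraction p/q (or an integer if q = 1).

1. D_x = -5  [DA · BC = -67/2 ∩ 2·signedArea(DAB) = 3/2]
2. D_y = 9/2  [DA · BC = -67/2 ∩ 2·signedArea(DAB) = 3/2]
   → D = (-5, 9/2)

D = (-5, 9/2)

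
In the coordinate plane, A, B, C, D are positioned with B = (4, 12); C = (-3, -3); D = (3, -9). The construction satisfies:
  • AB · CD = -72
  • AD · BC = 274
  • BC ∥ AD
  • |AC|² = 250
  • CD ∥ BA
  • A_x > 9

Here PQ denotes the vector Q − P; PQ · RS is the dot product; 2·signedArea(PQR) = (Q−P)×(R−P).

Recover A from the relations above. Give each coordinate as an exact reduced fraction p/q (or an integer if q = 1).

1. A_x = 10  [BC ∥ AD ∩ CD ∥ BA]
2. A_y = 6  [BC ∥ AD ∩ CD ∥ BA]
   → A = (10, 6)

A = (10, 6)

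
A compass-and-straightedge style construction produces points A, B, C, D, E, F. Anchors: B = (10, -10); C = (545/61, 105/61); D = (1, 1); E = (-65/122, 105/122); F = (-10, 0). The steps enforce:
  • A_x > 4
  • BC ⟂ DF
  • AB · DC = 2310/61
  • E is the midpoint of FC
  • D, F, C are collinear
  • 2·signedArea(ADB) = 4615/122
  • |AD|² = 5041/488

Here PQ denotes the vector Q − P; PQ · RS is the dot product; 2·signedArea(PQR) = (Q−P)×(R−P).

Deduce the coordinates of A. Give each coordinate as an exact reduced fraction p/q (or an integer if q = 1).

1. A_x = 1025/244  [AB · DC = 2310/61 ∩ 2·signedArea(ADB) = 4615/122]
2. A_y = 315/244  [AB · DC = 2310/61 ∩ 2·signedArea(ADB) = 4615/122]
   → A = (1025/244, 315/244)

A = (1025/244, 315/244)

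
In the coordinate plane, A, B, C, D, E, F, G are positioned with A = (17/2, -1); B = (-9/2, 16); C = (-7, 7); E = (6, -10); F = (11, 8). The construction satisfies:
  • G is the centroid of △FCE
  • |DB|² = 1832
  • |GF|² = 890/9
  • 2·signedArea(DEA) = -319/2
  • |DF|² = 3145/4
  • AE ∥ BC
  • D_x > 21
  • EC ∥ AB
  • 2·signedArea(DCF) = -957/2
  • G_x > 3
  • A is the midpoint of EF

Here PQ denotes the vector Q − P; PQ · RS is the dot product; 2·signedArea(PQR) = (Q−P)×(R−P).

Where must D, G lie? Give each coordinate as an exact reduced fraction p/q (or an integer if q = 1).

D = (43/2, -18)
G = (10/3, 5/3)

1. D_x = 43/2  [2·signedArea(DEA) = -319/2 ∩ 2·signedArea(DCF) = -957/2]
2. D_y = -18  [2·signedArea(DEA) = -319/2 ∩ 2·signedArea(DCF) = -957/2]
   → D = (43/2, -18)
3. G_x = 10/3  [G is the centroid of △FCE]
4. G_y = 5/3  [G is the centroid of △FCE]
   → G = (10/3, 5/3)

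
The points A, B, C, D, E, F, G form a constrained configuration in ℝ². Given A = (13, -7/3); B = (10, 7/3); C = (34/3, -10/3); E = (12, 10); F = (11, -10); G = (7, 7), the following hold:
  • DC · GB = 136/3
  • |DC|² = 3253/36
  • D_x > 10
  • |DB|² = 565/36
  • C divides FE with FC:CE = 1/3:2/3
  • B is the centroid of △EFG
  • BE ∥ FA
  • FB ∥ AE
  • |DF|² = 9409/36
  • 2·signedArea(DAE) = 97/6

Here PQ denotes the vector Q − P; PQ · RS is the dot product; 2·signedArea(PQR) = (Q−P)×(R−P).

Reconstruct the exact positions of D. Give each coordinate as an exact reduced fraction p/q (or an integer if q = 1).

D = (11, 37/6)

1. D_x = 11  [DC · GB = 136/3 ∩ 2·signedArea(DAE) = 97/6]
2. D_y = 37/6  [DC · GB = 136/3 ∩ 2·signedArea(DAE) = 97/6]
   → D = (11, 37/6)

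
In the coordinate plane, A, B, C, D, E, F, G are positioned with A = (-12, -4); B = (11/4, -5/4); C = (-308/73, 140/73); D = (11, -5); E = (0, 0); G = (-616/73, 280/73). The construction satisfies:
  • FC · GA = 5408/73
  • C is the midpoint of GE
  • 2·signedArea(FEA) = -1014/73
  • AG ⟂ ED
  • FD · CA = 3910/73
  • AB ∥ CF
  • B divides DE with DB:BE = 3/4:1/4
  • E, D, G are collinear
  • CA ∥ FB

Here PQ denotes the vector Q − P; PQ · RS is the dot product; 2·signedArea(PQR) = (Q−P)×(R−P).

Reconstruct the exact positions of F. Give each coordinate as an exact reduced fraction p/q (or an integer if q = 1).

F = (3075/292, 1363/292)

1. F_x = 3075/292  [CA ∥ FB ∩ AB ∥ CF]
2. F_y = 1363/292  [CA ∥ FB ∩ AB ∥ CF]
   → F = (3075/292, 1363/292)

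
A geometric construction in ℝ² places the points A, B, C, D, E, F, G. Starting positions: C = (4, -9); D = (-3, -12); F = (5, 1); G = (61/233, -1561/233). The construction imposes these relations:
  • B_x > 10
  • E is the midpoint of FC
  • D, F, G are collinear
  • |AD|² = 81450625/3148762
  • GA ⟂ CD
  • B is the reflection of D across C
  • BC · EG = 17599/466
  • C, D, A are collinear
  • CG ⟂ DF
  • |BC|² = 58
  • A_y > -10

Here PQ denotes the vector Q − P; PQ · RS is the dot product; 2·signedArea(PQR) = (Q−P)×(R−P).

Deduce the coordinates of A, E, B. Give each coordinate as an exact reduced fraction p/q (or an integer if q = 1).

1. A_x = 22633/13514  [C, D, A are collinear ∩ GA ⟂ CD]
2. A_y = -135093/13514  [C, D, A are collinear ∩ GA ⟂ CD]
   → A = (22633/13514, -135093/13514)
3. E_x = 9/2  [E is the midpoint of FC]
4. E_y = -4  [E is the midpoint of FC]
   → E = (9/2, -4)
5. B_x = 11  [B is the reflection of D across C]
6. B_y = -6  [B is the reflection of D across C]
   → B = (11, -6)

A = (22633/13514, -135093/13514)
B = (11, -6)
E = (9/2, -4)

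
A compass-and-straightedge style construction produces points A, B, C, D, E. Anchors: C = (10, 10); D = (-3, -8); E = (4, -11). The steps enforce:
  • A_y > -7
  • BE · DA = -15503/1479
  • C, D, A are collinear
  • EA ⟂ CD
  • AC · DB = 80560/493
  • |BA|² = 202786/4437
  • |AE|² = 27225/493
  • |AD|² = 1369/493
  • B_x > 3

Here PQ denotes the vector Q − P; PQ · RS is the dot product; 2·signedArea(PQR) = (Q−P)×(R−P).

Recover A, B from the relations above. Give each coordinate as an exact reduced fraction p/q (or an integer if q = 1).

A = (-998/493, -3278/493)
B = (11/3, -3)

1. A_x = -998/493  [C, D, A are collinear ∩ EA ⟂ CD]
2. A_y = -3278/493  [C, D, A are collinear ∩ EA ⟂ CD]
   → A = (-998/493, -3278/493)
3. B_x = 11/3  [line -481/493·x + -666/493·y + -703/1479 = 0 ∩ |BA|² = 202786/4437]
4. B_y = -3  [line -481/493·x + -666/493·y + -703/1479 = 0 ∩ |BA|² = 202786/4437]
   → B = (11/3, -3)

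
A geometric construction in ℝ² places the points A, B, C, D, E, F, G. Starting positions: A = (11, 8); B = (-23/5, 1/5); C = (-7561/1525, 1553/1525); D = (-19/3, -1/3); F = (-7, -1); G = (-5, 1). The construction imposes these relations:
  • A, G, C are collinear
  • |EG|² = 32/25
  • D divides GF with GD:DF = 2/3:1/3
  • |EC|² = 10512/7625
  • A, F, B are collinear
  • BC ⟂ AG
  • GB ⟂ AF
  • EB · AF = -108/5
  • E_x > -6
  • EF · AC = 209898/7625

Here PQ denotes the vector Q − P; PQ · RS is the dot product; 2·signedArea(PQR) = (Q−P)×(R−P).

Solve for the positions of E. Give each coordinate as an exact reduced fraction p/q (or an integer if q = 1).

E = (-29/5, 1/5)

1. E_x = -29/5  [EB · AF = -108/5 ∩ EF · AC = 209898/7625]
2. E_y = 1/5  [EB · AF = -108/5 ∩ EF · AC = 209898/7625]
   → E = (-29/5, 1/5)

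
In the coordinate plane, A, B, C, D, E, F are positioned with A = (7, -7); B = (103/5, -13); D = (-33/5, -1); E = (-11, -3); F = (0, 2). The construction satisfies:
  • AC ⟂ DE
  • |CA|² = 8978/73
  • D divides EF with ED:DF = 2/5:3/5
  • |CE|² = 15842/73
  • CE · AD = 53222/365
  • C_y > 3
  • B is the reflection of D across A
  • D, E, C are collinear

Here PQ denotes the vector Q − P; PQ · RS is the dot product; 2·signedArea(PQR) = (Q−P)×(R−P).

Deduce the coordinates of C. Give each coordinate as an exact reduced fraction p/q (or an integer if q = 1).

1. C_x = 176/73  [D, E, C are collinear ∩ AC ⟂ DE]
2. C_y = 226/73  [D, E, C are collinear ∩ AC ⟂ DE]
   → C = (176/73, 226/73)

C = (176/73, 226/73)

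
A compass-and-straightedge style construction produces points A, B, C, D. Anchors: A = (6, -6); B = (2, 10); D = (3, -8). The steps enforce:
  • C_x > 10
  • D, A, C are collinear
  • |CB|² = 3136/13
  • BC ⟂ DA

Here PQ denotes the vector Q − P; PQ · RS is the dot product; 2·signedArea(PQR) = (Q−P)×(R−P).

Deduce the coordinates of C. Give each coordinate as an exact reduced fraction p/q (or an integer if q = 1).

C = (138/13, -38/13)

1. C_x = 138/13  [D, A, C are collinear ∩ BC ⟂ DA]
2. C_y = -38/13  [D, A, C are collinear ∩ BC ⟂ DA]
   → C = (138/13, -38/13)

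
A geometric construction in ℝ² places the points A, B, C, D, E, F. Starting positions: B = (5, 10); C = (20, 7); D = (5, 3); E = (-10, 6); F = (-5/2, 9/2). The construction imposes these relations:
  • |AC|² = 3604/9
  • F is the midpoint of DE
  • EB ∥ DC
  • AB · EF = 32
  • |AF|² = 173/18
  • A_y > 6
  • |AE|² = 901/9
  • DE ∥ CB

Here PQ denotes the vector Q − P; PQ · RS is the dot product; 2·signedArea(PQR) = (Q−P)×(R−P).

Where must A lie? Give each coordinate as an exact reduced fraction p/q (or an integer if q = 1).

1. A_x = 0  [line -15/2·x + 3/2·y + -19/2 = 0 ∩ |AF|² = 173/18]
2. A_y = 19/3  [line -15/2·x + 3/2·y + -19/2 = 0 ∩ |AF|² = 173/18]
   → A = (0, 19/3)

A = (0, 19/3)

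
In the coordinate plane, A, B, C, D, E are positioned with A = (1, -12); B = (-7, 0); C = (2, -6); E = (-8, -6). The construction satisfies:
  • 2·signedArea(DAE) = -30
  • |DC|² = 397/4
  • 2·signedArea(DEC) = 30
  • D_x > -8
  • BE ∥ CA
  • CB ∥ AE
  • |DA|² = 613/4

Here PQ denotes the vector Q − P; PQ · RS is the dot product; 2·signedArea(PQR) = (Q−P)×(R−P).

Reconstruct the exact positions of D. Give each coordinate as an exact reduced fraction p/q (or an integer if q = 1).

D = (-15/2, -3)

1. D_x = -15/2  [2·signedArea(DAE) = -30 ∩ 2·signedArea(DEC) = 30]
2. D_y = -3  [2·signedArea(DAE) = -30 ∩ 2·signedArea(DEC) = 30]
   → D = (-15/2, -3)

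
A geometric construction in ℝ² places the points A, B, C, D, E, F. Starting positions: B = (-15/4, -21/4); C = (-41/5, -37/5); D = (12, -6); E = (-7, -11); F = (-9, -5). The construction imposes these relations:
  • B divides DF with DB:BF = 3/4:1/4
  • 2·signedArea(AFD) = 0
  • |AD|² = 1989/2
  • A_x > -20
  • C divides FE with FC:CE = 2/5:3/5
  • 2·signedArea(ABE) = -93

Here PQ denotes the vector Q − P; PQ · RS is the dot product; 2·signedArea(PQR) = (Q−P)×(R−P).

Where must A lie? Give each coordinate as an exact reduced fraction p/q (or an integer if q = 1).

A = (-39/2, -9/2)

1. A_x = -39/2  [2·signedArea(AFD) = 0 ∩ 2·signedArea(ABE) = -93]
2. A_y = -9/2  [2·signedArea(AFD) = 0 ∩ 2·signedArea(ABE) = -93]
   → A = (-39/2, -9/2)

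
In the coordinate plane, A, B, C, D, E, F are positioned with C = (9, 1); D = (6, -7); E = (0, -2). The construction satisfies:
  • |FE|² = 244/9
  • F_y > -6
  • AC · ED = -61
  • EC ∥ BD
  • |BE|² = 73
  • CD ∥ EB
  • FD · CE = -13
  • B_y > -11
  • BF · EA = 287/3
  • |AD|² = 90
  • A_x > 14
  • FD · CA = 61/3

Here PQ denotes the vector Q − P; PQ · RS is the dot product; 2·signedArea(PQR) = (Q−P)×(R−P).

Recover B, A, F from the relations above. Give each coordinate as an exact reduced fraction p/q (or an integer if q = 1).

1. B_x = -3  [EC ∥ BD ∩ CD ∥ EB]
2. B_y = -10  [EC ∥ BD ∩ CD ∥ EB]
   → B = (-3, -10)
3. A_x = 15  [line -6·x + 5·y + 110 = 0 ∩ |AD|² = 90]
4. A_y = -4  [line -6·x + 5·y + 110 = 0 ∩ |AD|² = 90]
   → A = (15, -4)
5. F_x = 4  [FD · CA = 61/3 ∩ BF · EA = 287/3]
6. F_y = -16/3  [FD · CA = 61/3 ∩ BF · EA = 287/3]
   → F = (4, -16/3)

A = (15, -4)
B = (-3, -10)
F = (4, -16/3)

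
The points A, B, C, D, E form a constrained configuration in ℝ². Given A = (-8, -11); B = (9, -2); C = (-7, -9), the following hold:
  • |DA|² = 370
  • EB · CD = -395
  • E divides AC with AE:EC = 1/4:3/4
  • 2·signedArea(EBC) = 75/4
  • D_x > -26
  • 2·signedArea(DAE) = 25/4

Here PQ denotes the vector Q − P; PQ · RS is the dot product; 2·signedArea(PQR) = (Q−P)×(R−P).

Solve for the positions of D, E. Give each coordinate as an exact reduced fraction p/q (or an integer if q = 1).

D = (-25, -20)
E = (-31/4, -21/2)

1. E_x = -31/4  [E divides AC with AE:EC = 1/4:3/4]
2. E_y = -21/2  [E divides AC with AE:EC = 1/4:3/4]
   → E = (-31/4, -21/2)
3. D_x = -25  [2·signedArea(DAE) = 25/4 ∩ EB · CD = -395]
4. D_y = -20  [2·signedArea(DAE) = 25/4 ∩ EB · CD = -395]
   → D = (-25, -20)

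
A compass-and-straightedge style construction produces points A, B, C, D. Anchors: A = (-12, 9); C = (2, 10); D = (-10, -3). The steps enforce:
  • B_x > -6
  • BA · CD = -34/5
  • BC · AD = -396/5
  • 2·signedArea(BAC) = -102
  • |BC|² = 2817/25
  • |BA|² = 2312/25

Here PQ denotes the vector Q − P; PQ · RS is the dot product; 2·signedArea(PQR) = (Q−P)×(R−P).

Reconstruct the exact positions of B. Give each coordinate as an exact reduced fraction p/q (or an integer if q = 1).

B = (-26/5, 11/5)

1. B_x = -26/5  [2·signedArea(BAC) = -102 ∩ BC · AD = -396/5]
2. B_y = 11/5  [2·signedArea(BAC) = -102 ∩ BC · AD = -396/5]
   → B = (-26/5, 11/5)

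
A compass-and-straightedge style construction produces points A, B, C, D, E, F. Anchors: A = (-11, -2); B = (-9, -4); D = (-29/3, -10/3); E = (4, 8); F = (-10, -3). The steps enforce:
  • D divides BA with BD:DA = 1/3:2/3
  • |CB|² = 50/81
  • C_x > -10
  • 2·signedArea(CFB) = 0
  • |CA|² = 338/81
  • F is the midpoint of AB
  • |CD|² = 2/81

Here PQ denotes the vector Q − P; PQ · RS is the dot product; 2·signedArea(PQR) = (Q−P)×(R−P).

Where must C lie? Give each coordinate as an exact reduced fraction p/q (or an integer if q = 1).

1. C_x = -86/9  [line 1·x + 1·y + 13 = 0 ∩ |CA|² = 338/81]
2. C_y = -31/9  [line 1·x + 1·y + 13 = 0 ∩ |CA|² = 338/81]
   → C = (-86/9, -31/9)

C = (-86/9, -31/9)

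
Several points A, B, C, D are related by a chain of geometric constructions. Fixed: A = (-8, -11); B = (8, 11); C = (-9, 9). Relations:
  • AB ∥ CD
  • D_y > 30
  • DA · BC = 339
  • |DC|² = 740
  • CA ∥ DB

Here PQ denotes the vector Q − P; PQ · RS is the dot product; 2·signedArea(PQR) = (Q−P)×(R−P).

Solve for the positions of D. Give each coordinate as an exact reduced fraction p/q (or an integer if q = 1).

D = (7, 31)

1. D_x = 7  [CA ∥ DB ∩ AB ∥ CD]
2. D_y = 31  [CA ∥ DB ∩ AB ∥ CD]
   → D = (7, 31)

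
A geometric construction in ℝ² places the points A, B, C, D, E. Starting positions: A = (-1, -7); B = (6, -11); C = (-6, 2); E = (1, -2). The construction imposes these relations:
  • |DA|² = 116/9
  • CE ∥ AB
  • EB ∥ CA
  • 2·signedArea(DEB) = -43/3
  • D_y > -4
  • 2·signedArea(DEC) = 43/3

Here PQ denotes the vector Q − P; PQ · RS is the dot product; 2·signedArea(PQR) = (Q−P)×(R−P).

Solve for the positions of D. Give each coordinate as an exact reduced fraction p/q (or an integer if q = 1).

1. D_x = 1/3  [2·signedArea(DEB) = -43/3 ∩ 2·signedArea(DEC) = 43/3]
2. D_y = -11/3  [2·signedArea(DEB) = -43/3 ∩ 2·signedArea(DEC) = 43/3]
   → D = (1/3, -11/3)

D = (1/3, -11/3)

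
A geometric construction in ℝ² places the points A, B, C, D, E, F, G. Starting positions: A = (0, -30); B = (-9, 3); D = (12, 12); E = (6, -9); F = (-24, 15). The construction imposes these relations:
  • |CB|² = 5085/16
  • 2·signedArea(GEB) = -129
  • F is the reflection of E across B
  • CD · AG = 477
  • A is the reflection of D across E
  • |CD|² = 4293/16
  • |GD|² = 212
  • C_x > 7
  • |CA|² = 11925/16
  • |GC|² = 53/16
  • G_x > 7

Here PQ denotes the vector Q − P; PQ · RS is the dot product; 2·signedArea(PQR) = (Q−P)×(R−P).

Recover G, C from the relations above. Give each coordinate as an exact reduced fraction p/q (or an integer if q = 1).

C = (15/2, -15/4)
G = (8, -2)

1. G_x = 8  [line -12·x + -15·y + 66 = 0 ∩ |GD|² = 212]
2. G_y = -2  [line -12·x + -15·y + 66 = 0 ∩ |GD|² = 212]
   → G = (8, -2)
3. C_x = 15/2  [line -8·x + -28·y + -45 = 0 ∩ |GC|² = 53/16]
4. C_y = -15/4  [line -8·x + -28·y + -45 = 0 ∩ |GC|² = 53/16]
   → C = (15/2, -15/4)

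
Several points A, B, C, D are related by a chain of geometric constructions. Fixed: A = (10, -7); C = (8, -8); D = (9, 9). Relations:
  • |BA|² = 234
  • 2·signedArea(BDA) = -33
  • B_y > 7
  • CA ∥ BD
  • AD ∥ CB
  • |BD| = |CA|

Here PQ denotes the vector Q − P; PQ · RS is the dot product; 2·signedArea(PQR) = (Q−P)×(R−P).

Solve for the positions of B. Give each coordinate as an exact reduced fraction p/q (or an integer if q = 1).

B = (7, 8)

1. B_x = 7  [CA ∥ BD ∩ AD ∥ CB]
2. B_y = 8  [CA ∥ BD ∩ AD ∥ CB]
   → B = (7, 8)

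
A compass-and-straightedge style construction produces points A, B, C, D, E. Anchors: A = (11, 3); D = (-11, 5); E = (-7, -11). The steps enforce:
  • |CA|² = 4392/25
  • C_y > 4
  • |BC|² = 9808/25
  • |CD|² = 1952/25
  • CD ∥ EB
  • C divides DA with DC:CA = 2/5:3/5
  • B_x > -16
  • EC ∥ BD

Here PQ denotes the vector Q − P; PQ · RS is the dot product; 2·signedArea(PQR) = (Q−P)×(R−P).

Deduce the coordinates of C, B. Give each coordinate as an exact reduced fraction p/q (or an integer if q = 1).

1. C_x = -11/5  [C divides DA with DC:CA = 2/5:3/5]
2. C_y = 21/5  [C divides DA with DC:CA = 2/5:3/5]
   → C = (-11/5, 21/5)
3. B_x = -79/5  [EC ∥ BD ∩ CD ∥ EB]
4. B_y = -51/5  [EC ∥ BD ∩ CD ∥ EB]
   → B = (-79/5, -51/5)

B = (-79/5, -51/5)
C = (-11/5, 21/5)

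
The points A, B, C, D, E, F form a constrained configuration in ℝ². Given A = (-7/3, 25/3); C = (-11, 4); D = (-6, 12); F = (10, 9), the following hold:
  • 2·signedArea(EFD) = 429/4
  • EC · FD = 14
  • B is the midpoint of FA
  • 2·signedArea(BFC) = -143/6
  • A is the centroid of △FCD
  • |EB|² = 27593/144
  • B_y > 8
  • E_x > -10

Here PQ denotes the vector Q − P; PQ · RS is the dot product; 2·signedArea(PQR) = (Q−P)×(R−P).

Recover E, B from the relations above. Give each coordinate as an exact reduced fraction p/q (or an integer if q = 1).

1. E_x = -39/4  [2·signedArea(EFD) = 429/4 ∩ EC · FD = 14]
2. E_y = 6  [2·signedArea(EFD) = 429/4 ∩ EC · FD = 14]
   → E = (-39/4, 6)
3. B_x = 23/6  [B is the midpoint of FA]
4. B_y = 26/3  [B is the midpoint of FA]
   → B = (23/6, 26/3)

B = (23/6, 26/3)
E = (-39/4, 6)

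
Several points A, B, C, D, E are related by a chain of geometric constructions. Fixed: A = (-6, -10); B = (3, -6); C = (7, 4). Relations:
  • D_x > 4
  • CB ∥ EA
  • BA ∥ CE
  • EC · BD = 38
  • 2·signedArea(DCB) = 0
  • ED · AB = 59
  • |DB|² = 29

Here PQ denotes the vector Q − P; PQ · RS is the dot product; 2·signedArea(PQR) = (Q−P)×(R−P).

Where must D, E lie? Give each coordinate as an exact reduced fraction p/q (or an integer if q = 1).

1. D_x = 5  [line 10·x + -4·y + -54 = 0 ∩ |DB|² = 29]
2. D_y = -1  [line 10·x + -4·y + -54 = 0 ∩ |DB|² = 29]
   → D = (5, -1)
3. E_x = -2  [CB ∥ EA ∩ BA ∥ CE]
4. E_y = 0  [CB ∥ EA ∩ BA ∥ CE]
   → E = (-2, 0)

D = (5, -1)
E = (-2, 0)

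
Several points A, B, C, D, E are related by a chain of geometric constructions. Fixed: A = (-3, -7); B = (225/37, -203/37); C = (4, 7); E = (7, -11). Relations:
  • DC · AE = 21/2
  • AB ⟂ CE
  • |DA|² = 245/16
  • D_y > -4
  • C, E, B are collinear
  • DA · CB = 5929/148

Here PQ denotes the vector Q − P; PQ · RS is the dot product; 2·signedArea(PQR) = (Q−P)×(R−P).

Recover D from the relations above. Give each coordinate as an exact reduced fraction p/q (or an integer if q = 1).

1. D_x = -5/4  [DC · AE = 21/2 ∩ DA · CB = 5929/148]
2. D_y = -7/2  [DC · AE = 21/2 ∩ DA · CB = 5929/148]
   → D = (-5/4, -7/2)

D = (-5/4, -7/2)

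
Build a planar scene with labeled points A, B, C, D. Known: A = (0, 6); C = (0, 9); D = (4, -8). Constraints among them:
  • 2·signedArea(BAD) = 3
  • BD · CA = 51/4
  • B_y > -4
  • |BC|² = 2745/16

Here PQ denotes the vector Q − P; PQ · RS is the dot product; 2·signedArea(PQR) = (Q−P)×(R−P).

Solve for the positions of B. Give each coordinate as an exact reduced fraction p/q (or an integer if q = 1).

1. B_x = 3  [BD · CA = 51/4 ∩ 2·signedArea(BAD) = 3]
2. B_y = -15/4  [BD · CA = 51/4 ∩ 2·signedArea(BAD) = 3]
   → B = (3, -15/4)

B = (3, -15/4)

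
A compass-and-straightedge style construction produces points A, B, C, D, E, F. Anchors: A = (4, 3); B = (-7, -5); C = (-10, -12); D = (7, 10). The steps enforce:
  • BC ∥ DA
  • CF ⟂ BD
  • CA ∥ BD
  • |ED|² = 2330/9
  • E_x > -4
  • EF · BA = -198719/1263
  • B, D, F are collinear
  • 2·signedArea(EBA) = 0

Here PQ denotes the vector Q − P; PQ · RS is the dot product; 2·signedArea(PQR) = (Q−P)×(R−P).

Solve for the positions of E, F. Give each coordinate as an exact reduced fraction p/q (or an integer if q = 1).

E = (-10/3, -7/3)
F = (-5005/421, -4310/421)

1. F_x = -5005/421  [B, D, F are collinear ∩ CF ⟂ BD]
2. F_y = -4310/421  [B, D, F are collinear ∩ CF ⟂ BD]
   → F = (-5005/421, -4310/421)
3. E_x = -10/3  [2·signedArea(EBA) = 0 ∩ EF · BA = -198719/1263]
4. E_y = -7/3  [2·signedArea(EBA) = 0 ∩ EF · BA = -198719/1263]
   → E = (-10/3, -7/3)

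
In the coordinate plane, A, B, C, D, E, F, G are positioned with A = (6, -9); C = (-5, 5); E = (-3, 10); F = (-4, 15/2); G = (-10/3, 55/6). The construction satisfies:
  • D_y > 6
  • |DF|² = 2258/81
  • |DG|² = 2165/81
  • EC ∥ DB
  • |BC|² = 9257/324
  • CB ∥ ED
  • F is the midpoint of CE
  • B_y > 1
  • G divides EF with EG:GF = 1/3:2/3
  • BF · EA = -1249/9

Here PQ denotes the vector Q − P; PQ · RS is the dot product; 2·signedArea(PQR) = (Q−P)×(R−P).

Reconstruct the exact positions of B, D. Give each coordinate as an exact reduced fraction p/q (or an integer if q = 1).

1. B_x = -7/9  [line -9·x + 19·y + -715/18 = 0 ∩ |BC|² = 9257/324]
2. B_y = 31/18  [line -9·x + 19·y + -715/18 = 0 ∩ |BC|² = 9257/324]
   → B = (-7/9, 31/18)
3. D_x = 11/9  [EC ∥ DB ∩ CB ∥ ED]
4. D_y = 121/18  [EC ∥ DB ∩ CB ∥ ED]
   → D = (11/9, 121/18)

B = (-7/9, 31/18)
D = (11/9, 121/18)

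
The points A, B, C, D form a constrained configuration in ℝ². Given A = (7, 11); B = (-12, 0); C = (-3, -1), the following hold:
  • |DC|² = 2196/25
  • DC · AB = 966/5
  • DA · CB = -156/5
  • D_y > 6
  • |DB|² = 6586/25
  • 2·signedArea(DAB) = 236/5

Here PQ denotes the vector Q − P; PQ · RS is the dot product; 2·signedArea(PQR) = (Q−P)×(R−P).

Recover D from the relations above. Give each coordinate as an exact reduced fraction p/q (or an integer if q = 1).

D = (3, 31/5)

1. D_x = 3  [DA · CB = -156/5 ∩ 2·signedArea(DAB) = 236/5]
2. D_y = 31/5  [DA · CB = -156/5 ∩ 2·signedArea(DAB) = 236/5]
   → D = (3, 31/5)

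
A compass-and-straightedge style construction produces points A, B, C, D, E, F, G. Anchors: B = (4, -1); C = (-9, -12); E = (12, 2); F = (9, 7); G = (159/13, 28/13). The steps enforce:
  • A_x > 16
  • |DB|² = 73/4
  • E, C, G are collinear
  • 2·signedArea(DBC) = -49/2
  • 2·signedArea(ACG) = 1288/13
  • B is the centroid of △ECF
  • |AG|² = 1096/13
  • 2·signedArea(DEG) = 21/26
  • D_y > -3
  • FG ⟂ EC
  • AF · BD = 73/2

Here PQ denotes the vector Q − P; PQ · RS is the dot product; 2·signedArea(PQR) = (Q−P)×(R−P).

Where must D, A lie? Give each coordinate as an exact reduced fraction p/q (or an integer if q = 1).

1. D_x = 0  [2·signedArea(DBC) = -49/2 ∩ 2·signedArea(DEG) = 21/26]
2. D_y = -5/2  [2·signedArea(DBC) = -49/2 ∩ 2·signedArea(DEG) = 21/26]
   → D = (0, -5/2)
3. A_x = 17  [2·signedArea(ACG) = 1288/13 ∩ AF · BD = 73/2]
4. A_y = 10  [2·signedArea(ACG) = 1288/13 ∩ AF · BD = 73/2]
   → A = (17, 10)

A = (17, 10)
D = (0, -5/2)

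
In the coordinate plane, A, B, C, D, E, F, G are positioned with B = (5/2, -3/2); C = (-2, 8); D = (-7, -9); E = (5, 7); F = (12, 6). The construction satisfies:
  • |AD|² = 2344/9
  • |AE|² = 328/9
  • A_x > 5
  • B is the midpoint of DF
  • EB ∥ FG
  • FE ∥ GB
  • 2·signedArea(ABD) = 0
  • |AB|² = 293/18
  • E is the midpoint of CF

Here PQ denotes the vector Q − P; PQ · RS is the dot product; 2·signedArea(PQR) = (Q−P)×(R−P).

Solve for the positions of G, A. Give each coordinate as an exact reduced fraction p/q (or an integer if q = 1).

A = (17/3, 1)
G = (19/2, -5/2)

1. G_x = 19/2  [FE ∥ GB ∩ EB ∥ FG]
2. G_y = -5/2  [FE ∥ GB ∩ EB ∥ FG]
   → G = (19/2, -5/2)
3. A_x = 17/3  [line 15/2·x + -19/2·y + -33 = 0 ∩ |AB|² = 293/18]
4. A_y = 1  [line 15/2·x + -19/2·y + -33 = 0 ∩ |AB|² = 293/18]
   → A = (17/3, 1)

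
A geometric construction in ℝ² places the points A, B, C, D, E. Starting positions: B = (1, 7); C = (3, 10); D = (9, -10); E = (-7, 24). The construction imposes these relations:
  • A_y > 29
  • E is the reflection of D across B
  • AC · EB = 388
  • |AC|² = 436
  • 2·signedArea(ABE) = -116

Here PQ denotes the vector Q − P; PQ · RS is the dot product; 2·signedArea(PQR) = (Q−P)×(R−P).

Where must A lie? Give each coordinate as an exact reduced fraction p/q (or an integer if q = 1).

1. A_x = -3  [AC · EB = 388 ∩ 2·signedArea(ABE) = -116]
2. A_y = 30  [AC · EB = 388 ∩ 2·signedArea(ABE) = -116]
   → A = (-3, 30)

A = (-3, 30)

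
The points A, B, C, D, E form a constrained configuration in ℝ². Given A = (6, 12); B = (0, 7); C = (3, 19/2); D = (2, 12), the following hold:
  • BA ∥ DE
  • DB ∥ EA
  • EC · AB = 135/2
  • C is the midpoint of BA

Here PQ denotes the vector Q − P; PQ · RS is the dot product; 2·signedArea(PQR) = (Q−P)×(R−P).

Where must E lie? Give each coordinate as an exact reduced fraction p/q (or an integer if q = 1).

E = (8, 17)

1. E_x = 8  [DB ∥ EA ∩ BA ∥ DE]
2. E_y = 17  [DB ∥ EA ∩ BA ∥ DE]
   → E = (8, 17)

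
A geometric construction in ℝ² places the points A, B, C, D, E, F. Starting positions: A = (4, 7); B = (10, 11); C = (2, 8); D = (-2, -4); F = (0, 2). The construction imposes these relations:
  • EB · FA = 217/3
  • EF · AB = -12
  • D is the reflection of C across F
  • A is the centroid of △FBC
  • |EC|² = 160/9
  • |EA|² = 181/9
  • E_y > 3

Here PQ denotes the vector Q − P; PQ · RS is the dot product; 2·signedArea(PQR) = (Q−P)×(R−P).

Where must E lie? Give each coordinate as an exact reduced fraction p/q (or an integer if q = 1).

E = (2/3, 4)

1. E_x = 2/3  [EB · FA = 217/3 ∩ EF · AB = -12]
2. E_y = 4  [EB · FA = 217/3 ∩ EF · AB = -12]
   → E = (2/3, 4)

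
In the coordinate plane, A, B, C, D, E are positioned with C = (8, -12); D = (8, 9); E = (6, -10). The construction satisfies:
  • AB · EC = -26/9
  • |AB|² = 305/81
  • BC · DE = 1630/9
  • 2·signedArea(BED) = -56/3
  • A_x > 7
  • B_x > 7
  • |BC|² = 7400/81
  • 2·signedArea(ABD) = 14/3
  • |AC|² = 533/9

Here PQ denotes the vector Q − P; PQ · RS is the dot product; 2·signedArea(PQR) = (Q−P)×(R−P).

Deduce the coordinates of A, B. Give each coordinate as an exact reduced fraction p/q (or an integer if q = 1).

1. B_x = 70/9  [BC · DE = 1630/9 ∩ 2·signedArea(BED) = -56/3]
2. B_y = -22/9  [BC · DE = 1630/9 ∩ 2·signedArea(BED) = -56/3]
   → B = (70/9, -22/9)
3. A_x = 22/3  [2·signedArea(ABD) = 14/3 ∩ AB · EC = -26/9]
4. A_y = -13/3  [2·signedArea(ABD) = 14/3 ∩ AB · EC = -26/9]
   → A = (22/3, -13/3)

A = (22/3, -13/3)
B = (70/9, -22/9)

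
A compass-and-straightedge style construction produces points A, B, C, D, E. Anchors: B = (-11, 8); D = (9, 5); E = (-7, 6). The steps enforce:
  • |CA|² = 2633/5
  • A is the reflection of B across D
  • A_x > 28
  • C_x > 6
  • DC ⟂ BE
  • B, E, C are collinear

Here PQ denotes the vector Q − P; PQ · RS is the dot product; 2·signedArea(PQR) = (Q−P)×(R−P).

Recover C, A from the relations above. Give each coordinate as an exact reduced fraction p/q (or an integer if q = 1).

A = (29, 2)
C = (31/5, -3/5)

1. C_x = 31/5  [B, E, C are collinear ∩ DC ⟂ BE]
2. C_y = -3/5  [B, E, C are collinear ∩ DC ⟂ BE]
   → C = (31/5, -3/5)
3. A_x = 29  [A is the reflection of B across D]
4. A_y = 2  [A is the reflection of B across D]
   → A = (29, 2)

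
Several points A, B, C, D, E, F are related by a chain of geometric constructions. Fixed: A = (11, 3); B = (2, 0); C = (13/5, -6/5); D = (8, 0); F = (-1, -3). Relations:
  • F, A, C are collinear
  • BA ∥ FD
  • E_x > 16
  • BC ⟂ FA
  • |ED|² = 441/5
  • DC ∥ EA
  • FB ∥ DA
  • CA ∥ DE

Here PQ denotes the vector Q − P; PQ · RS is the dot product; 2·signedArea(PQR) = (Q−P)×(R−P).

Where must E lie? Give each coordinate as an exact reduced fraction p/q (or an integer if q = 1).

E = (82/5, 21/5)

1. E_x = 82/5  [DC ∥ EA ∩ CA ∥ DE]
2. E_y = 21/5  [DC ∥ EA ∩ CA ∥ DE]
   → E = (82/5, 21/5)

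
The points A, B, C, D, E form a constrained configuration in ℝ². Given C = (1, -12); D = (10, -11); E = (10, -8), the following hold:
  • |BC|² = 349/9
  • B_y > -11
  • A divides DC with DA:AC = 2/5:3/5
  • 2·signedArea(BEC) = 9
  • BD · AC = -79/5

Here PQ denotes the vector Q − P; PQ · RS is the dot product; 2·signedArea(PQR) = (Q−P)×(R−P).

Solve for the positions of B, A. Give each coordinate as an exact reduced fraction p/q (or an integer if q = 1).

1. B_x = 7  [line 4·x + -9·y + -121 = 0 ∩ |BC|² = 349/9]
2. B_y = -31/3  [line 4·x + -9·y + -121 = 0 ∩ |BC|² = 349/9]
   → B = (7, -31/3)
3. A_x = 32/5  [A divides DC with DA:AC = 2/5:3/5]
4. A_y = -57/5  [A divides DC with DA:AC = 2/5:3/5]
   → A = (32/5, -57/5)

A = (32/5, -57/5)
B = (7, -31/3)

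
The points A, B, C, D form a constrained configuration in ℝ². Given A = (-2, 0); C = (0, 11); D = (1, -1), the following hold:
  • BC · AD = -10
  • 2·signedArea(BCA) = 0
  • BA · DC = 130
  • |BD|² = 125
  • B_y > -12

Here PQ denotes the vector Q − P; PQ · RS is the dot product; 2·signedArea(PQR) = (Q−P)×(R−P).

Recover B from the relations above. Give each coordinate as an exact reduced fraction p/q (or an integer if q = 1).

1. B_x = -4  [2·signedArea(BCA) = 0 ∩ BC · AD = -10]
2. B_y = -11  [2·signedArea(BCA) = 0 ∩ BC · AD = -10]
   → B = (-4, -11)

B = (-4, -11)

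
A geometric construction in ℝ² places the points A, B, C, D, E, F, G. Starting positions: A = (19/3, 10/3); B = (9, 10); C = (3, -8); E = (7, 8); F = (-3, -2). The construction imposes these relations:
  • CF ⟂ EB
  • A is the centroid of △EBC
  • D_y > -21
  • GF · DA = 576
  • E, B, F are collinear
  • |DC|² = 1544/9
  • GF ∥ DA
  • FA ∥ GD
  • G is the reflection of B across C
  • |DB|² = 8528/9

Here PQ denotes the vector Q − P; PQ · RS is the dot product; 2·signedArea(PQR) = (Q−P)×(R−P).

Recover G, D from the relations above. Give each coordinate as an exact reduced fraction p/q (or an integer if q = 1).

1. G_x = -3  [G is the reflection of B across C]
2. G_y = -26  [G is the reflection of B across C]
   → G = (-3, -26)
3. D_x = 19/3  [GF ∥ DA ∩ FA ∥ GD]
4. D_y = -62/3  [GF ∥ DA ∩ FA ∥ GD]
   → D = (19/3, -62/3)

D = (19/3, -62/3)
G = (-3, -26)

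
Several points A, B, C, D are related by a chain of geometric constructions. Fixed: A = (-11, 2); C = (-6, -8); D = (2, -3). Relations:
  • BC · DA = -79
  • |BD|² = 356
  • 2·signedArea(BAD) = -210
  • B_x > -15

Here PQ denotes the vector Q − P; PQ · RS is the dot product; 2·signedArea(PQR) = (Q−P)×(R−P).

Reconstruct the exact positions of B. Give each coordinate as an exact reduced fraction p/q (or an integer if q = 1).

B = (-14, -13)

1. B_x = -14  [2·signedArea(BAD) = -210 ∩ BC · DA = -79]
2. B_y = -13  [2·signedArea(BAD) = -210 ∩ BC · DA = -79]
   → B = (-14, -13)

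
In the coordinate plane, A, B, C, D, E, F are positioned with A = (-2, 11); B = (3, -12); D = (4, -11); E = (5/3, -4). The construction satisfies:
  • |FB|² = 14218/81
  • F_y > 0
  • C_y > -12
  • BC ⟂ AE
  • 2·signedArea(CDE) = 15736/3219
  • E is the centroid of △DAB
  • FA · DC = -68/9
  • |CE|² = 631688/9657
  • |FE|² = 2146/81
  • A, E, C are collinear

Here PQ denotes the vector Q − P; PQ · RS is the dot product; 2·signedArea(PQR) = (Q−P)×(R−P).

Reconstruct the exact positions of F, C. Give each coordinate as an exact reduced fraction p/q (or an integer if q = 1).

1. C_x = 3849/1073  [A, E, C are collinear ∩ BC ⟂ AE]
2. C_y = -12722/1073  [A, E, C are collinear ∩ BC ⟂ AE]
   → C = (3849/1073, -12722/1073)
3. F_x = 4/9  [line 443/1073·x + 919/1073·y + -10043/9657 = 0 ∩ |FE|² = 2146/81]
4. F_y = 1  [line 443/1073·x + 919/1073·y + -10043/9657 = 0 ∩ |FE|² = 2146/81]
   → F = (4/9, 1)

C = (3849/1073, -12722/1073)
F = (4/9, 1)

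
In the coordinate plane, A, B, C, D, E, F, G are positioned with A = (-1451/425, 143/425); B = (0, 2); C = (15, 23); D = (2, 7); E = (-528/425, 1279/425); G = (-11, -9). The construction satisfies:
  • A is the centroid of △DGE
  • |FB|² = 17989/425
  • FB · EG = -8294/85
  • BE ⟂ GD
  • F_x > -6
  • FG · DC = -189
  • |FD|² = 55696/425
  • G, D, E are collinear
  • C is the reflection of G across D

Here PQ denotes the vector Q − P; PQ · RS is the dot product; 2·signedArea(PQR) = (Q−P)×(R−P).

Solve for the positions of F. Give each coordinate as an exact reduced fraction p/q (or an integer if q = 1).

F = (-2218/425, -801/425)

1. F_x = -2218/425  [line -13·x + -16·y + -98 = 0 ∩ |FD|² = 55696/425]
2. F_y = -801/425  [line -13·x + -16·y + -98 = 0 ∩ |FD|² = 55696/425]
   → F = (-2218/425, -801/425)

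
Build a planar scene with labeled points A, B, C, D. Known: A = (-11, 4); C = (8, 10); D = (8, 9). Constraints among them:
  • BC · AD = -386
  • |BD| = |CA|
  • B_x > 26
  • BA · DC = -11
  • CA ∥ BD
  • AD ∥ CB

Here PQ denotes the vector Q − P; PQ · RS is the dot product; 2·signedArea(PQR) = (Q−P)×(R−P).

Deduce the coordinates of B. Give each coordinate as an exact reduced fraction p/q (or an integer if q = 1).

1. B_x = 27  [CA ∥ BD ∩ AD ∥ CB]
2. B_y = 15  [CA ∥ BD ∩ AD ∥ CB]
   → B = (27, 15)

B = (27, 15)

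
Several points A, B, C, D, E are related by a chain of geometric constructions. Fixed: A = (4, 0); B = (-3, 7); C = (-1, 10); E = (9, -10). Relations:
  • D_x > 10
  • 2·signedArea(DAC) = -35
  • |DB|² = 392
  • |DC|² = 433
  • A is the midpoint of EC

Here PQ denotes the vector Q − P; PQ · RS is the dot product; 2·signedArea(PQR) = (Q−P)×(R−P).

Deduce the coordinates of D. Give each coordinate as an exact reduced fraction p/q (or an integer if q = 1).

D = (11, -7)

1. D_x = 11  [line -10·x + -5·y + 75 = 0 ∩ |DB|² = 392]
2. D_y = -7  [line -10·x + -5·y + 75 = 0 ∩ |DB|² = 392]
   → D = (11, -7)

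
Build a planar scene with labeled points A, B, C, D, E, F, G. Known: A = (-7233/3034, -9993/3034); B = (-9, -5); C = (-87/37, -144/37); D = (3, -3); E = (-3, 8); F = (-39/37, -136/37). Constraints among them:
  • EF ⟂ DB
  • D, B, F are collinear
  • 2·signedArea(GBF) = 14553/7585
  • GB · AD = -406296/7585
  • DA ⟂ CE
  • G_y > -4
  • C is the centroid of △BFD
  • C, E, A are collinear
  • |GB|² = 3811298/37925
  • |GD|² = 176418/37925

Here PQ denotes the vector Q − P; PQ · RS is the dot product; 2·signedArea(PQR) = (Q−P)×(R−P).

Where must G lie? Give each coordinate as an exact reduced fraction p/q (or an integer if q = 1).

G = (1284/1517, -23646/7585)

1. G_x = 1284/1517  [GB · AD = -406296/7585 ∩ 2·signedArea(GBF) = 14553/7585]
2. G_y = -23646/7585  [GB · AD = -406296/7585 ∩ 2·signedArea(GBF) = 14553/7585]
   → G = (1284/1517, -23646/7585)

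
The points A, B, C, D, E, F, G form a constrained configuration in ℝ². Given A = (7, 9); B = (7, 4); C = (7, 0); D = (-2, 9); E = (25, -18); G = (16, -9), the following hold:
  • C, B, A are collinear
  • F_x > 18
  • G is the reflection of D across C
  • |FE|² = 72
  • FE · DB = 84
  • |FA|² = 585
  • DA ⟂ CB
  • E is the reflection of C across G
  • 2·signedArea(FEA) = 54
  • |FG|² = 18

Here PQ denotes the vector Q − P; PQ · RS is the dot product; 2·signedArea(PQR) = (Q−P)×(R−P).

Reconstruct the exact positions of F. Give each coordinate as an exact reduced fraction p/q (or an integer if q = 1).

F = (19, -12)

1. F_x = 19  [2·signedArea(FEA) = 54 ∩ FE · DB = 84]
2. F_y = -12  [2·signedArea(FEA) = 54 ∩ FE · DB = 84]
   → F = (19, -12)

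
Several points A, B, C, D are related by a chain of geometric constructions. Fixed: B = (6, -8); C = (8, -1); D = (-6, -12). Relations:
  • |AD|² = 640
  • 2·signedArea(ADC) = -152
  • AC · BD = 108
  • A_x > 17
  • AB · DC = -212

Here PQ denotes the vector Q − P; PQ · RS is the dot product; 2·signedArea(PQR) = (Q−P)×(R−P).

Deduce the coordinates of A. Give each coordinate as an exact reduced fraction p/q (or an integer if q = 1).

1. A_x = 18  [AC · BD = 108 ∩ AB · DC = -212]
2. A_y = -4  [AC · BD = 108 ∩ AB · DC = -212]
   → A = (18, -4)

A = (18, -4)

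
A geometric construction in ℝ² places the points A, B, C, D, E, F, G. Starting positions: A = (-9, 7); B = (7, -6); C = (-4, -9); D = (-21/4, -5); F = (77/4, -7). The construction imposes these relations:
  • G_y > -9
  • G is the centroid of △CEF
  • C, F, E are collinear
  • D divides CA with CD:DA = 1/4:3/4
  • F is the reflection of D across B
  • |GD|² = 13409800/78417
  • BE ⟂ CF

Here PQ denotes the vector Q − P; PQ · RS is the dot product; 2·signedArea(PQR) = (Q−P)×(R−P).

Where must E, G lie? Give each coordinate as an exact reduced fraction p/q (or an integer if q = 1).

1. E_x = 62519/8713  [C, F, E are collinear ∩ BE ⟂ CF]
2. E_y = -70041/8713  [C, F, E are collinear ∩ BE ⟂ CF]
   → E = (62519/8713, -70041/8713)
3. G_x = 260523/34852  [G is the centroid of △CEF]
4. G_y = -209449/26139  [G is the centroid of △CEF]
   → G = (260523/34852, -209449/26139)

E = (62519/8713, -70041/8713)
G = (260523/34852, -209449/26139)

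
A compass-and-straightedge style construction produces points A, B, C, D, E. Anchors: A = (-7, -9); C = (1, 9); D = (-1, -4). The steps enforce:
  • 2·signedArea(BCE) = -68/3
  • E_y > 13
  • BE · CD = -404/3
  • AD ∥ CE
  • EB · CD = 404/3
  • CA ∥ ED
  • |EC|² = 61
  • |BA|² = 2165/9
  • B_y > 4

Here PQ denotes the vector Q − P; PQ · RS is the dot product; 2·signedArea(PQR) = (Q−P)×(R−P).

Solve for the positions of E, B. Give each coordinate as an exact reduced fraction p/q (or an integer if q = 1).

1. E_x = 7  [CA ∥ ED ∩ AD ∥ CE]
2. E_y = 14  [CA ∥ ED ∩ AD ∥ CE]
   → E = (7, 14)
3. B_x = 1/3  [BE · CD = -404/3 ∩ 2·signedArea(BCE) = -68/3]
4. B_y = 14/3  [BE · CD = -404/3 ∩ 2·signedArea(BCE) = -68/3]
   → B = (1/3, 14/3)

B = (1/3, 14/3)
E = (7, 14)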